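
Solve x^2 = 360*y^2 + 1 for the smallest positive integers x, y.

(x, y) = (19, 1)

First expand sqrt(360) as a continued fraction. With x_i = (sqrt(360) + m_i)/d_i and (m_0, d_0) = (0, 1): a_0 = floor(sqrt(360)) = 18, since 18^2 = 324 <= 360 < 361 = 19^2.
Iterate m_{i+1} = d_i*a_i - m_i, d_{i+1} = (360 - m_{i+1}^2)/d_i, a_{i+1} = floor((a_0 + m_{i+1})/d_{i+1}):
  m_1 = 1*18 - 0 = 18, d_1 = (360 - 18^2)/1 = 36/1 = 36, a_1 = floor((18 + 18)/36) = 1.
  m_2 = 36*1 - 18 = 18, d_2 = (360 - 18^2)/36 = 36/36 = 1, a_2 = floor((18 + 18)/1) = 36.
  m_3 = 1*36 - 18 = 18, d_3 = (360 - 18^2)/1 = 36/1 = 36: (m_3, d_3) = (m_1, d_1) = (18, 36), so from here the quotients repeat a_1, a_2; the period length is 2.
So sqrt(360) = [18; (1, 36)] with period length k = 2.
k is even, so the fundamental solution of x^2 - 360y^2 = 1 is (p_{k-1}, q_{k-1}) = (p_1, q_1); compute convergents through index 1.
Convergents (p_i = a_i*p_{i-1} + p_{i-2}, q_i = a_i*q_{i-1} + q_{i-2} with p_{-2}=0, p_{-1}=1, q_{-2}=1, q_{-1}=0):
  i=0: a_0=18, p_0 = 18*1 + 0 = 18, q_0 = 18*0 + 1 = 1.
  i=1: a_1=1, p_1 = 1*18 + 1 = 19, q_1 = 1*1 + 0 = 1.
Check: 19^2 - 360*1^2 = 361 - 360 = 1, so (x, y) = (19, 1) solves the equation, and by the theorem it is the least positive solution.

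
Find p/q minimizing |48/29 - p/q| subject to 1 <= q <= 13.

5/3

Expand x = 48/29 as a continued fraction with the Euclidean algorithm:
  48 = 1*29 + 19, so a_0 = 1.
  29 = 1*19 + 10, so a_1 = 1.
  19 = 1*10 + 9, so a_2 = 1.
  10 = 1*9 + 1, so a_3 = 1.
  9 = 9*1 + 0, so a_4 = 9.
so x = [1; 1, 1, 1, 9].
Convergents (p_i = a_i*p_{i-1} + p_{i-2}, q_i = a_i*q_{i-1} + q_{i-2} with p_{-2}=0, p_{-1}=1, q_{-2}=1, q_{-1}=0), until the denominator exceeds 13:
  i=0: a_0=1, p_0 = 1*1 + 0 = 1, q_0 = 1*0 + 1 = 1.
  i=1: a_1=1, p_1 = 1*1 + 1 = 2, q_1 = 1*1 + 0 = 1.
  i=2: a_2=1, p_2 = 1*2 + 1 = 3, q_2 = 1*1 + 1 = 2.
  i=3: a_3=1, p_3 = 1*3 + 2 = 5, q_3 = 1*2 + 1 = 3.
  i=4: a_4=9, p_4 = 9*5 + 3 = 48, q_4 = 9*3 + 2 = 29.
q_4 = 29 > 13, so the last convergent with denominator <= 13 is p_3/q_3 = 5/3.
The closest fraction with denominator <= 13 is either p_3/q_3 or the intermediate fraction (k*p_3 + p_2)/(k*q_3 + q_2) with the largest k >= 1 whose denominator stays <= 13; these approach x as k grows, and every other convergent or intermediate fraction in range is farther away.
Largest k: floor((13 - q_2)/q_3) = floor((13 - 2)/3) = 3.
That gives (3*5 + 3)/(3*3 + 2) = 18/11.
Compare the errors: |x - 5/3| = |48*3 - 5*29|/(29*3) = 1/87, and |x - 18/11| = |48*11 - 18*29|/(29*11) = 6/319.
Cross-multiplying, 1*319 = 319 < 522 = 6*87, so 1/87 is smaller: the convergent 5/3 is closer to x than 18/11.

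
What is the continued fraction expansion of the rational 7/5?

Run the Euclidean algorithm on 7 and 5; the successive quotients are the partial quotients a_0, a_1, ... (each step inverts the fractional part left over by the previous one):
  7 = 1*5 + 2, so a_0 = 1.
  5 = 2*2 + 1, so a_1 = 2.
  2 = 2*1 + 0, so a_2 = 2.
The remainder reaches 0 after 3 divisions, so the expansion has 3 partial quotients, read off in order.

[1; 2, 2]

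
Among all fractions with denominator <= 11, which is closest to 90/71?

Expand x = 90/71 as a continued fraction with the Euclidean algorithm:
  90 = 1*71 + 19, so a_0 = 1.
  71 = 3*19 + 14, so a_1 = 3.
  19 = 1*14 + 5, so a_2 = 1.
  14 = 2*5 + 4, so a_3 = 2.
  5 = 1*4 + 1, so a_4 = 1.
  4 = 4*1 + 0, so a_5 = 4.
so x = [1; 3, 1, 2, 1, 4].
Convergents (p_i = a_i*p_{i-1} + p_{i-2}, q_i = a_i*q_{i-1} + q_{i-2} with p_{-2}=0, p_{-1}=1, q_{-2}=1, q_{-1}=0), until the denominator exceeds 11:
  i=0: a_0=1, p_0 = 1*1 + 0 = 1, q_0 = 1*0 + 1 = 1.
  i=1: a_1=3, p_1 = 3*1 + 1 = 4, q_1 = 3*1 + 0 = 3.
  i=2: a_2=1, p_2 = 1*4 + 1 = 5, q_2 = 1*3 + 1 = 4.
  i=3: a_3=2, p_3 = 2*5 + 4 = 14, q_3 = 2*4 + 3 = 11.
  i=4: a_4=1, p_4 = 1*14 + 5 = 19, q_4 = 1*11 + 4 = 15.
q_4 = 15 > 11, so the last convergent with denominator <= 11 is p_3/q_3 = 14/11.
The closest fraction with denominator <= 11 is either p_3/q_3 or the intermediate fraction (k*p_3 + p_2)/(k*q_3 + q_2) with the largest k >= 1 whose denominator stays <= 11; these approach x as k grows, and every other convergent or intermediate fraction in range is farther away.
Largest k: floor((11 - q_2)/q_3) = floor((11 - 4)/11) = 0.
Since k = 0, no intermediate fraction beyond p_3/q_3 has denominator <= 11, so the convergent 14/11 is the closest (its error is |90*11 - 14*71|/(71*11) = 4/781).

14/11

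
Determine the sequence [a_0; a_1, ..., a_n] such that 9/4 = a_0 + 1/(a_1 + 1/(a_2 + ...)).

[2; 4]

Run the Euclidean algorithm on 9 and 4; the successive quotients are the partial quotients a_0, a_1, ... (each step inverts the fractional part left over by the previous one):
  9 = 2*4 + 1, so a_0 = 2.
  4 = 4*1 + 0, so a_1 = 4.
The remainder reaches 0 after 2 divisions, so the expansion has 2 partial quotients, read off in order.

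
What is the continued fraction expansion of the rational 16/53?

[0; 3, 3, 5]

Run the Euclidean algorithm on 16 and 53; the successive quotients are the partial quotients a_0, a_1, ... (each step inverts the fractional part left over by the previous one):
  16 = 0*53 + 16, so a_0 = 0.
  53 = 3*16 + 5, so a_1 = 3.
  16 = 3*5 + 1, so a_2 = 3.
  5 = 5*1 + 0, so a_3 = 5.
The remainder reaches 0 after 4 divisions, so the expansion has 4 partial quotients, read off in order.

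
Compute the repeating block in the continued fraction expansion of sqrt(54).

Write x_i = (sqrt(54) + m_i)/d_i with (m_0, d_0) = (0, 1). a_0 = floor(sqrt(54)) = 7, since 7^2 = 49 <= 54 < 64 = 8^2.
Iterate m_{i+1} = d_i*a_i - m_i, d_{i+1} = (54 - m_{i+1}^2)/d_i, a_{i+1} = floor((a_0 + m_{i+1})/d_{i+1}):
  m_1 = 1*7 - 0 = 7, d_1 = (54 - 7^2)/1 = 5/1 = 5, a_1 = floor((7 + 7)/5) = 2.
  m_2 = 5*2 - 7 = 3, d_2 = (54 - 3^2)/5 = 45/5 = 9, a_2 = floor((7 + 3)/9) = 1.
  m_3 = 9*1 - 3 = 6, d_3 = (54 - 6^2)/9 = 18/9 = 2, a_3 = floor((7 + 6)/2) = 6.
  m_4 = 2*6 - 6 = 6, d_4 = (54 - 6^2)/2 = 18/2 = 9, a_4 = floor((7 + 6)/9) = 1.
  m_5 = 9*1 - 6 = 3, d_5 = (54 - 3^2)/9 = 45/9 = 5, a_5 = floor((7 + 3)/5) = 2.
  m_6 = 5*2 - 3 = 7, d_6 = (54 - 7^2)/5 = 5/5 = 1, a_6 = floor((7 + 7)/1) = 14.
  m_7 = 1*14 - 7 = 7, d_7 = (54 - 7^2)/1 = 5/1 = 5: (m_7, d_7) = (m_1, d_1) = (7, 5), so from here the quotients repeat a_1, ..., a_6; the period length is 6.
Hence the expansion of sqrt(54) is a_0 = 7 followed by the repeating block 2, 1, 6, 1, 2, 14 (period 6).

[7; (2, 1, 6, 1, 2, 14)]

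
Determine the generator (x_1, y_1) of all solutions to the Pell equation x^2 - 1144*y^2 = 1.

(x, y) = (561835, 16611)

First expand sqrt(1144) as a continued fraction. With x_i = (sqrt(1144) + m_i)/d_i and (m_0, d_0) = (0, 1): a_0 = floor(sqrt(1144)) = 33, since 33^2 = 1089 <= 1144 < 1156 = 34^2.
Iterate m_{i+1} = d_i*a_i - m_i, d_{i+1} = (1144 - m_{i+1}^2)/d_i, a_{i+1} = floor((a_0 + m_{i+1})/d_{i+1}):
  m_1 = 1*33 - 0 = 33, d_1 = (1144 - 33^2)/1 = 55/1 = 55, a_1 = floor((33 + 33)/55) = 1.
  m_2 = 55*1 - 33 = 22, d_2 = (1144 - 22^2)/55 = 660/55 = 12, a_2 = floor((33 + 22)/12) = 4.
  m_3 = 12*4 - 22 = 26, d_3 = (1144 - 26^2)/12 = 468/12 = 39, a_3 = floor((33 + 26)/39) = 1.
  m_4 = 39*1 - 26 = 13, d_4 = (1144 - 13^2)/39 = 975/39 = 25, a_4 = floor((33 + 13)/25) = 1.
  m_5 = 25*1 - 13 = 12, d_5 = (1144 - 12^2)/25 = 1000/25 = 40, a_5 = floor((33 + 12)/40) = 1.
  m_6 = 40*1 - 12 = 28, d_6 = (1144 - 28^2)/40 = 360/40 = 9, a_6 = floor((33 + 28)/9) = 6.
  m_7 = 9*6 - 28 = 26, d_7 = (1144 - 26^2)/9 = 468/9 = 52, a_7 = floor((33 + 26)/52) = 1.
  m_8 = 52*1 - 26 = 26, d_8 = (1144 - 26^2)/52 = 468/52 = 9, a_8 = floor((33 + 26)/9) = 6.
  m_9 = 9*6 - 26 = 28, d_9 = (1144 - 28^2)/9 = 360/9 = 40, a_9 = floor((33 + 28)/40) = 1.
  m_10 = 40*1 - 28 = 12, d_10 = (1144 - 12^2)/40 = 1000/40 = 25, a_10 = floor((33 + 12)/25) = 1.
  m_11 = 25*1 - 12 = 13, d_11 = (1144 - 13^2)/25 = 975/25 = 39, a_11 = floor((33 + 13)/39) = 1.
  m_12 = 39*1 - 13 = 26, d_12 = (1144 - 26^2)/39 = 468/39 = 12, a_12 = floor((33 + 26)/12) = 4.
  m_13 = 12*4 - 26 = 22, d_13 = (1144 - 22^2)/12 = 660/12 = 55, a_13 = floor((33 + 22)/55) = 1.
  m_14 = 55*1 - 22 = 33, d_14 = (1144 - 33^2)/55 = 55/55 = 1, a_14 = floor((33 + 33)/1) = 66.
  m_15 = 1*66 - 33 = 33, d_15 = (1144 - 33^2)/1 = 55/1 = 55: (m_15, d_15) = (m_1, d_1) = (33, 55), so from here the quotients repeat a_1, ..., a_14; the period length is 14.
So sqrt(1144) = [33; (1, 4, 1, 1, 1, 6, 1, 6, 1, 1, 1, 4, 1, 66)] with period length k = 14.
k is even, so the fundamental solution of x^2 - 1144y^2 = 1 is (p_{k-1}, q_{k-1}) = (p_13, q_13); compute convergents through index 13.
Convergents (p_i = a_i*p_{i-1} + p_{i-2}, q_i = a_i*q_{i-1} + q_{i-2} with p_{-2}=0, p_{-1}=1, q_{-2}=1, q_{-1}=0):
  i=0: a_0=33, p_0 = 33*1 + 0 = 33, q_0 = 33*0 + 1 = 1.
  i=1: a_1=1, p_1 = 1*33 + 1 = 34, q_1 = 1*1 + 0 = 1.
  i=2: a_2=4, p_2 = 4*34 + 33 = 169, q_2 = 4*1 + 1 = 5.
  i=3: a_3=1, p_3 = 1*169 + 34 = 203, q_3 = 1*5 + 1 = 6.
  i=4: a_4=1, p_4 = 1*203 + 169 = 372, q_4 = 1*6 + 5 = 11.
  i=5: a_5=1, p_5 = 1*372 + 203 = 575, q_5 = 1*11 + 6 = 17.
  i=6: a_6=6, p_6 = 6*575 + 372 = 3822, q_6 = 6*17 + 11 = 113.
  i=7: a_7=1, p_7 = 1*3822 + 575 = 4397, q_7 = 1*113 + 17 = 130.
  i=8: a_8=6, p_8 = 6*4397 + 3822 = 30204, q_8 = 6*130 + 113 = 893.
  i=9: a_9=1, p_9 = 1*30204 + 4397 = 34601, q_9 = 1*893 + 130 = 1023.
  i=10: a_10=1, p_10 = 1*34601 + 30204 = 64805, q_10 = 1*1023 + 893 = 1916.
  i=11: a_11=1, p_11 = 1*64805 + 34601 = 99406, q_11 = 1*1916 + 1023 = 2939.
  i=12: a_12=4, p_12 = 4*99406 + 64805 = 462429, q_12 = 4*2939 + 1916 = 13672.
  i=13: a_13=1, p_13 = 1*462429 + 99406 = 561835, q_13 = 1*13672 + 2939 = 16611.
Check: 561835^2 - 1144*16611^2 = 315658567225 - 315658567224 = 1, so (x, y) = (561835, 16611) solves the equation, and by the theorem it is the least positive solution.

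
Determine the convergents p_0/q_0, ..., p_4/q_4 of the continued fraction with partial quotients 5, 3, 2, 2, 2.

Using the convergent recurrence p_i = a_i*p_{i-1} + p_{i-2}, q_i = a_i*q_{i-1} + q_{i-2} with p_{-2}=0, p_{-1}=1, q_{-2}=1, q_{-1}=0:
  i=0: a_0=5, p_0 = 5*1 + 0 = 5, q_0 = 5*0 + 1 = 1.
  i=1: a_1=3, p_1 = 3*5 + 1 = 16, q_1 = 3*1 + 0 = 3.
  i=2: a_2=2, p_2 = 2*16 + 5 = 37, q_2 = 2*3 + 1 = 7.
  i=3: a_3=2, p_3 = 2*37 + 16 = 90, q_3 = 2*7 + 3 = 17.
  i=4: a_4=2, p_4 = 2*90 + 37 = 217, q_4 = 2*17 + 7 = 41.

5/1, 16/3, 37/7, 90/17, 217/41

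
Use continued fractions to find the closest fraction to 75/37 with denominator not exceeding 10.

Expand x = 75/37 as a continued fraction with the Euclidean algorithm:
  75 = 2*37 + 1, so a_0 = 2.
  37 = 37*1 + 0, so a_1 = 37.
so x = [2; 37].
Convergents (p_i = a_i*p_{i-1} + p_{i-2}, q_i = a_i*q_{i-1} + q_{i-2} with p_{-2}=0, p_{-1}=1, q_{-2}=1, q_{-1}=0), until the denominator exceeds 10:
  i=0: a_0=2, p_0 = 2*1 + 0 = 2, q_0 = 2*0 + 1 = 1.
  i=1: a_1=37, p_1 = 37*2 + 1 = 75, q_1 = 37*1 + 0 = 37.
q_1 = 37 > 10, so the last convergent with denominator <= 10 is p_0/q_0 = 2/1.
The closest fraction with denominator <= 10 is either p_0/q_0 or the intermediate fraction (k*p_0 + p_{-1})/(k*q_0 + q_{-1}) with the largest k >= 1 whose denominator stays <= 10; these approach x as k grows, and every other convergent or intermediate fraction in range is farther away.
Largest k: floor((10 - q_{-1})/q_0) = floor((10 - 0)/1) = 10 (using the seeds p_{-1} = 1, q_{-1} = 0).
That gives (10*2 + 1)/(10*1 + 0) = 21/10.
Compare the errors: |x - 2/1| = |75*1 - 2*37|/(37*1) = 1/37, and |x - 21/10| = |75*10 - 21*37|/(37*10) = 27/370.
Cross-multiplying, 1*370 = 370 < 999 = 27*37, so 1/37 is smaller: the convergent 2/1 is closer to x than 21/10.

2/1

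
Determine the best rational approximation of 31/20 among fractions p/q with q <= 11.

17/11

Expand x = 31/20 as a continued fraction with the Euclidean algorithm:
  31 = 1*20 + 11, so a_0 = 1.
  20 = 1*11 + 9, so a_1 = 1.
  11 = 1*9 + 2, so a_2 = 1.
  9 = 4*2 + 1, so a_3 = 4.
  2 = 2*1 + 0, so a_4 = 2.
so x = [1; 1, 1, 4, 2].
Convergents (p_i = a_i*p_{i-1} + p_{i-2}, q_i = a_i*q_{i-1} + q_{i-2} with p_{-2}=0, p_{-1}=1, q_{-2}=1, q_{-1}=0), until the denominator exceeds 11:
  i=0: a_0=1, p_0 = 1*1 + 0 = 1, q_0 = 1*0 + 1 = 1.
  i=1: a_1=1, p_1 = 1*1 + 1 = 2, q_1 = 1*1 + 0 = 1.
  i=2: a_2=1, p_2 = 1*2 + 1 = 3, q_2 = 1*1 + 1 = 2.
  i=3: a_3=4, p_3 = 4*3 + 2 = 14, q_3 = 4*2 + 1 = 9.
  i=4: a_4=2, p_4 = 2*14 + 3 = 31, q_4 = 2*9 + 2 = 20.
q_4 = 20 > 11, so the last convergent with denominator <= 11 is p_3/q_3 = 14/9.
The closest fraction with denominator <= 11 is either p_3/q_3 or the intermediate fraction (k*p_3 + p_2)/(k*q_3 + q_2) with the largest k >= 1 whose denominator stays <= 11; these approach x as k grows, and every other convergent or intermediate fraction in range is farther away.
Largest k: floor((11 - q_2)/q_3) = floor((11 - 2)/9) = 1.
That gives (1*14 + 3)/(1*9 + 2) = 17/11.
Compare the errors: |x - 14/9| = |31*9 - 14*20|/(20*9) = 1/180, and |x - 17/11| = |31*11 - 17*20|/(20*11) = 1/220.
Cross-multiplying, 1*180 = 180 < 220 = 1*220, so 1/220 is smaller: the intermediate fraction 17/11 is closer to x than 14/9.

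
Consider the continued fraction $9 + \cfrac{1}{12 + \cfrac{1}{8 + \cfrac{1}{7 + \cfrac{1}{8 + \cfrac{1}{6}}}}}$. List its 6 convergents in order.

Using the convergent recurrence p_i = a_i*p_{i-1} + p_{i-2}, q_i = a_i*q_{i-1} + q_{i-2} with p_{-2}=0, p_{-1}=1, q_{-2}=1, q_{-1}=0:
  i=0: a_0=9, p_0 = 9*1 + 0 = 9, q_0 = 9*0 + 1 = 1.
  i=1: a_1=12, p_1 = 12*9 + 1 = 109, q_1 = 12*1 + 0 = 12.
  i=2: a_2=8, p_2 = 8*109 + 9 = 881, q_2 = 8*12 + 1 = 97.
  i=3: a_3=7, p_3 = 7*881 + 109 = 6276, q_3 = 7*97 + 12 = 691.
  i=4: a_4=8, p_4 = 8*6276 + 881 = 51089, q_4 = 8*691 + 97 = 5625.
  i=5: a_5=6, p_5 = 6*51089 + 6276 = 312810, q_5 = 6*5625 + 691 = 34441.

9/1, 109/12, 881/97, 6276/691, 51089/5625, 312810/34441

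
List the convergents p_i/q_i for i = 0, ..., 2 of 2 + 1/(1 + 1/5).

Using the convergent recurrence p_i = a_i*p_{i-1} + p_{i-2}, q_i = a_i*q_{i-1} + q_{i-2} with p_{-2}=0, p_{-1}=1, q_{-2}=1, q_{-1}=0:
  i=0: a_0=2, p_0 = 2*1 + 0 = 2, q_0 = 2*0 + 1 = 1.
  i=1: a_1=1, p_1 = 1*2 + 1 = 3, q_1 = 1*1 + 0 = 1.
  i=2: a_2=5, p_2 = 5*3 + 2 = 17, q_2 = 5*1 + 1 = 6.

2/1, 3/1, 17/6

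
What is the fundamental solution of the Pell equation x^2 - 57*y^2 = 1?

First expand sqrt(57) as a continued fraction. With x_i = (sqrt(57) + m_i)/d_i and (m_0, d_0) = (0, 1): a_0 = floor(sqrt(57)) = 7, since 7^2 = 49 <= 57 < 64 = 8^2.
Iterate m_{i+1} = d_i*a_i - m_i, d_{i+1} = (57 - m_{i+1}^2)/d_i, a_{i+1} = floor((a_0 + m_{i+1})/d_{i+1}):
  m_1 = 1*7 - 0 = 7, d_1 = (57 - 7^2)/1 = 8/1 = 8, a_1 = floor((7 + 7)/8) = 1.
  m_2 = 8*1 - 7 = 1, d_2 = (57 - 1^2)/8 = 56/8 = 7, a_2 = floor((7 + 1)/7) = 1.
  m_3 = 7*1 - 1 = 6, d_3 = (57 - 6^2)/7 = 21/7 = 3, a_3 = floor((7 + 6)/3) = 4.
  m_4 = 3*4 - 6 = 6, d_4 = (57 - 6^2)/3 = 21/3 = 7, a_4 = floor((7 + 6)/7) = 1.
  m_5 = 7*1 - 6 = 1, d_5 = (57 - 1^2)/7 = 56/7 = 8, a_5 = floor((7 + 1)/8) = 1.
  m_6 = 8*1 - 1 = 7, d_6 = (57 - 7^2)/8 = 8/8 = 1, a_6 = floor((7 + 7)/1) = 14.
  m_7 = 1*14 - 7 = 7, d_7 = (57 - 7^2)/1 = 8/1 = 8: (m_7, d_7) = (m_1, d_1) = (7, 8), so from here the quotients repeat a_1, ..., a_6; the period length is 6.
So sqrt(57) = [7; (1, 1, 4, 1, 1, 14)] with period length k = 6.
k is even, so the fundamental solution of x^2 - 57y^2 = 1 is (p_{k-1}, q_{k-1}) = (p_5, q_5); compute convergents through index 5.
Convergents (p_i = a_i*p_{i-1} + p_{i-2}, q_i = a_i*q_{i-1} + q_{i-2} with p_{-2}=0, p_{-1}=1, q_{-2}=1, q_{-1}=0):
  i=0: a_0=7, p_0 = 7*1 + 0 = 7, q_0 = 7*0 + 1 = 1.
  i=1: a_1=1, p_1 = 1*7 + 1 = 8, q_1 = 1*1 + 0 = 1.
  i=2: a_2=1, p_2 = 1*8 + 7 = 15, q_2 = 1*1 + 1 = 2.
  i=3: a_3=4, p_3 = 4*15 + 8 = 68, q_3 = 4*2 + 1 = 9.
  i=4: a_4=1, p_4 = 1*68 + 15 = 83, q_4 = 1*9 + 2 = 11.
  i=5: a_5=1, p_5 = 1*83 + 68 = 151, q_5 = 1*11 + 9 = 20.
Check: 151^2 - 57*20^2 = 22801 - 22800 = 1, so (x, y) = (151, 20) solves the equation, and by the theorem it is the least positive solution.

(x, y) = (151, 20)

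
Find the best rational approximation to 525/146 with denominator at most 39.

133/37

Expand x = 525/146 as a continued fraction with the Euclidean algorithm:
  525 = 3*146 + 87, so a_0 = 3.
  146 = 1*87 + 59, so a_1 = 1.
  87 = 1*59 + 28, so a_2 = 1.
  59 = 2*28 + 3, so a_3 = 2.
  28 = 9*3 + 1, so a_4 = 9.
  3 = 3*1 + 0, so a_5 = 3.
so x = [3; 1, 1, 2, 9, 3].
Convergents (p_i = a_i*p_{i-1} + p_{i-2}, q_i = a_i*q_{i-1} + q_{i-2} with p_{-2}=0, p_{-1}=1, q_{-2}=1, q_{-1}=0), until the denominator exceeds 39:
  i=0: a_0=3, p_0 = 3*1 + 0 = 3, q_0 = 3*0 + 1 = 1.
  i=1: a_1=1, p_1 = 1*3 + 1 = 4, q_1 = 1*1 + 0 = 1.
  i=2: a_2=1, p_2 = 1*4 + 3 = 7, q_2 = 1*1 + 1 = 2.
  i=3: a_3=2, p_3 = 2*7 + 4 = 18, q_3 = 2*2 + 1 = 5.
  i=4: a_4=9, p_4 = 9*18 + 7 = 169, q_4 = 9*5 + 2 = 47.
q_4 = 47 > 39, so the last convergent with denominator <= 39 is p_3/q_3 = 18/5.
The closest fraction with denominator <= 39 is either p_3/q_3 or the intermediate fraction (k*p_3 + p_2)/(k*q_3 + q_2) with the largest k >= 1 whose denominator stays <= 39; these approach x as k grows, and every other convergent or intermediate fraction in range is farther away.
Largest k: floor((39 - q_2)/q_3) = floor((39 - 2)/5) = 7.
That gives (7*18 + 7)/(7*5 + 2) = 133/37.
Compare the errors: |x - 18/5| = |525*5 - 18*146|/(146*5) = 3/730, and |x - 133/37| = |525*37 - 133*146|/(146*37) = 7/5402.
Cross-multiplying, 7*730 = 5110 < 16206 = 3*5402, so 7/5402 is smaller: the intermediate fraction 133/37 is closer to x than 18/5.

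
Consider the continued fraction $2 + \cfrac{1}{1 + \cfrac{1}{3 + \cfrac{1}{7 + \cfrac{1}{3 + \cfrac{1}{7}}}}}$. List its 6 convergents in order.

2/1, 3/1, 11/4, 80/29, 251/91, 1837/666

Using the convergent recurrence p_i = a_i*p_{i-1} + p_{i-2}, q_i = a_i*q_{i-1} + q_{i-2} with p_{-2}=0, p_{-1}=1, q_{-2}=1, q_{-1}=0:
  i=0: a_0=2, p_0 = 2*1 + 0 = 2, q_0 = 2*0 + 1 = 1.
  i=1: a_1=1, p_1 = 1*2 + 1 = 3, q_1 = 1*1 + 0 = 1.
  i=2: a_2=3, p_2 = 3*3 + 2 = 11, q_2 = 3*1 + 1 = 4.
  i=3: a_3=7, p_3 = 7*11 + 3 = 80, q_3 = 7*4 + 1 = 29.
  i=4: a_4=3, p_4 = 3*80 + 11 = 251, q_4 = 3*29 + 4 = 91.
  i=5: a_5=7, p_5 = 7*251 + 80 = 1837, q_5 = 7*91 + 29 = 666.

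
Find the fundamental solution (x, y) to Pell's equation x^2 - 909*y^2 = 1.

(x, y) = (80801, 2680)

First expand sqrt(909) as a continued fraction. With x_i = (sqrt(909) + m_i)/d_i and (m_0, d_0) = (0, 1): a_0 = floor(sqrt(909)) = 30, since 30^2 = 900 <= 909 < 961 = 31^2.
Iterate m_{i+1} = d_i*a_i - m_i, d_{i+1} = (909 - m_{i+1}^2)/d_i, a_{i+1} = floor((a_0 + m_{i+1})/d_{i+1}):
  m_1 = 1*30 - 0 = 30, d_1 = (909 - 30^2)/1 = 9/1 = 9, a_1 = floor((30 + 30)/9) = 6.
  m_2 = 9*6 - 30 = 24, d_2 = (909 - 24^2)/9 = 333/9 = 37, a_2 = floor((30 + 24)/37) = 1.
  m_3 = 37*1 - 24 = 13, d_3 = (909 - 13^2)/37 = 740/37 = 20, a_3 = floor((30 + 13)/20) = 2.
  m_4 = 20*2 - 13 = 27, d_4 = (909 - 27^2)/20 = 180/20 = 9, a_4 = floor((30 + 27)/9) = 6.
  m_5 = 9*6 - 27 = 27, d_5 = (909 - 27^2)/9 = 180/9 = 20, a_5 = floor((30 + 27)/20) = 2.
  m_6 = 20*2 - 27 = 13, d_6 = (909 - 13^2)/20 = 740/20 = 37, a_6 = floor((30 + 13)/37) = 1.
  m_7 = 37*1 - 13 = 24, d_7 = (909 - 24^2)/37 = 333/37 = 9, a_7 = floor((30 + 24)/9) = 6.
  m_8 = 9*6 - 24 = 30, d_8 = (909 - 30^2)/9 = 9/9 = 1, a_8 = floor((30 + 30)/1) = 60.
  m_9 = 1*60 - 30 = 30, d_9 = (909 - 30^2)/1 = 9/1 = 9: (m_9, d_9) = (m_1, d_1) = (30, 9), so from here the quotients repeat a_1, ..., a_8; the period length is 8.
So sqrt(909) = [30; (6, 1, 2, 6, 2, 1, 6, 60)] with period length k = 8.
k is even, so the fundamental solution of x^2 - 909y^2 = 1 is (p_{k-1}, q_{k-1}) = (p_7, q_7); compute convergents through index 7.
Convergents (p_i = a_i*p_{i-1} + p_{i-2}, q_i = a_i*q_{i-1} + q_{i-2} with p_{-2}=0, p_{-1}=1, q_{-2}=1, q_{-1}=0):
  i=0: a_0=30, p_0 = 30*1 + 0 = 30, q_0 = 30*0 + 1 = 1.
  i=1: a_1=6, p_1 = 6*30 + 1 = 181, q_1 = 6*1 + 0 = 6.
  i=2: a_2=1, p_2 = 1*181 + 30 = 211, q_2 = 1*6 + 1 = 7.
  i=3: a_3=2, p_3 = 2*211 + 181 = 603, q_3 = 2*7 + 6 = 20.
  i=4: a_4=6, p_4 = 6*603 + 211 = 3829, q_4 = 6*20 + 7 = 127.
  i=5: a_5=2, p_5 = 2*3829 + 603 = 8261, q_5 = 2*127 + 20 = 274.
  i=6: a_6=1, p_6 = 1*8261 + 3829 = 12090, q_6 = 1*274 + 127 = 401.
  i=7: a_7=6, p_7 = 6*12090 + 8261 = 80801, q_7 = 6*401 + 274 = 2680.
Check: 80801^2 - 909*2680^2 = 6528801601 - 6528801600 = 1, so (x, y) = (80801, 2680) solves the equation, and by the theorem it is the least positive solution.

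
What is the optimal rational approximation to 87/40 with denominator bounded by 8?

13/6

Expand x = 87/40 as a continued fraction with the Euclidean algorithm:
  87 = 2*40 + 7, so a_0 = 2.
  40 = 5*7 + 5, so a_1 = 5.
  7 = 1*5 + 2, so a_2 = 1.
  5 = 2*2 + 1, so a_3 = 2.
  2 = 2*1 + 0, so a_4 = 2.
so x = [2; 5, 1, 2, 2].
Convergents (p_i = a_i*p_{i-1} + p_{i-2}, q_i = a_i*q_{i-1} + q_{i-2} with p_{-2}=0, p_{-1}=1, q_{-2}=1, q_{-1}=0), until the denominator exceeds 8:
  i=0: a_0=2, p_0 = 2*1 + 0 = 2, q_0 = 2*0 + 1 = 1.
  i=1: a_1=5, p_1 = 5*2 + 1 = 11, q_1 = 5*1 + 0 = 5.
  i=2: a_2=1, p_2 = 1*11 + 2 = 13, q_2 = 1*5 + 1 = 6.
  i=3: a_3=2, p_3 = 2*13 + 11 = 37, q_3 = 2*6 + 5 = 17.
q_3 = 17 > 8, so the last convergent with denominator <= 8 is p_2/q_2 = 13/6.
The closest fraction with denominator <= 8 is either p_2/q_2 or the intermediate fraction (k*p_2 + p_1)/(k*q_2 + q_1) with the largest k >= 1 whose denominator stays <= 8; these approach x as k grows, and every other convergent or intermediate fraction in range is farther away.
Largest k: floor((8 - q_1)/q_2) = floor((8 - 5)/6) = 0.
Since k = 0, no intermediate fraction beyond p_2/q_2 has denominator <= 8, so the convergent 13/6 is the closest (its error is |87*6 - 13*40|/(40*6) = 2/240).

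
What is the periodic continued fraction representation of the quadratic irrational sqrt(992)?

[31; (2, 62)]

Write x_i = (sqrt(992) + m_i)/d_i with (m_0, d_0) = (0, 1). a_0 = floor(sqrt(992)) = 31, since 31^2 = 961 <= 992 < 1024 = 32^2.
Iterate m_{i+1} = d_i*a_i - m_i, d_{i+1} = (992 - m_{i+1}^2)/d_i, a_{i+1} = floor((a_0 + m_{i+1})/d_{i+1}):
  m_1 = 1*31 - 0 = 31, d_1 = (992 - 31^2)/1 = 31/1 = 31, a_1 = floor((31 + 31)/31) = 2.
  m_2 = 31*2 - 31 = 31, d_2 = (992 - 31^2)/31 = 31/31 = 1, a_2 = floor((31 + 31)/1) = 62.
  m_3 = 1*62 - 31 = 31, d_3 = (992 - 31^2)/1 = 31/1 = 31: (m_3, d_3) = (m_1, d_1) = (31, 31), so from here the quotients repeat a_1, a_2; the period length is 2.
Hence the expansion of sqrt(992) is a_0 = 31 followed by the repeating block 2, 62 (period 2).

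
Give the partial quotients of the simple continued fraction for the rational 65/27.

Run the Euclidean algorithm on 65 and 27; the successive quotients are the partial quotients a_0, a_1, ... (each step inverts the fractional part left over by the previous one):
  65 = 2*27 + 11, so a_0 = 2.
  27 = 2*11 + 5, so a_1 = 2.
  11 = 2*5 + 1, so a_2 = 2.
  5 = 5*1 + 0, so a_3 = 5.
The remainder reaches 0 after 4 divisions, so the expansion has 4 partial quotients, read off in order.

[2; 2, 2, 5]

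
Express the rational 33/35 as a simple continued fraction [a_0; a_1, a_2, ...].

[0; 1, 16, 2]

Run the Euclidean algorithm on 33 and 35; the successive quotients are the partial quotients a_0, a_1, ... (each step inverts the fractional part left over by the previous one):
  33 = 0*35 + 33, so a_0 = 0.
  35 = 1*33 + 2, so a_1 = 1.
  33 = 16*2 + 1, so a_2 = 16.
  2 = 2*1 + 0, so a_3 = 2.
The remainder reaches 0 after 4 divisions, so the expansion has 4 partial quotients, read off in order.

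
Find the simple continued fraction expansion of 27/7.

Run the Euclidean algorithm on 27 and 7; the successive quotients are the partial quotients a_0, a_1, ... (each step inverts the fractional part left over by the previous one):
  27 = 3*7 + 6, so a_0 = 3.
  7 = 1*6 + 1, so a_1 = 1.
  6 = 6*1 + 0, so a_2 = 6.
The remainder reaches 0 after 3 divisions, so the expansion has 3 partial quotients, read off in order.

[3; 1, 6]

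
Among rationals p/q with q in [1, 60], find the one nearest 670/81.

488/59

Expand x = 670/81 as a continued fraction with the Euclidean algorithm:
  670 = 8*81 + 22, so a_0 = 8.
  81 = 3*22 + 15, so a_1 = 3.
  22 = 1*15 + 7, so a_2 = 1.
  15 = 2*7 + 1, so a_3 = 2.
  7 = 7*1 + 0, so a_4 = 7.
so x = [8; 3, 1, 2, 7].
Convergents (p_i = a_i*p_{i-1} + p_{i-2}, q_i = a_i*q_{i-1} + q_{i-2} with p_{-2}=0, p_{-1}=1, q_{-2}=1, q_{-1}=0), until the denominator exceeds 60:
  i=0: a_0=8, p_0 = 8*1 + 0 = 8, q_0 = 8*0 + 1 = 1.
  i=1: a_1=3, p_1 = 3*8 + 1 = 25, q_1 = 3*1 + 0 = 3.
  i=2: a_2=1, p_2 = 1*25 + 8 = 33, q_2 = 1*3 + 1 = 4.
  i=3: a_3=2, p_3 = 2*33 + 25 = 91, q_3 = 2*4 + 3 = 11.
  i=4: a_4=7, p_4 = 7*91 + 33 = 670, q_4 = 7*11 + 4 = 81.
q_4 = 81 > 60, so the last convergent with denominator <= 60 is p_3/q_3 = 91/11.
The closest fraction with denominator <= 60 is either p_3/q_3 or the intermediate fraction (k*p_3 + p_2)/(k*q_3 + q_2) with the largest k >= 1 whose denominator stays <= 60; these approach x as k grows, and every other convergent or intermediate fraction in range is farther away.
Largest k: floor((60 - q_2)/q_3) = floor((60 - 4)/11) = 5.
That gives (5*91 + 33)/(5*11 + 4) = 488/59.
Compare the errors: |x - 91/11| = |670*11 - 91*81|/(81*11) = 1/891, and |x - 488/59| = |670*59 - 488*81|/(81*59) = 2/4779.
Cross-multiplying, 2*891 = 1782 < 4779 = 1*4779, so 2/4779 is smaller: the intermediate fraction 488/59 is closer to x than 91/11.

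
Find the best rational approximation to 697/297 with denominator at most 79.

Expand x = 697/297 as a continued fraction with the Euclidean algorithm:
  697 = 2*297 + 103, so a_0 = 2.
  297 = 2*103 + 91, so a_1 = 2.
  103 = 1*91 + 12, so a_2 = 1.
  91 = 7*12 + 7, so a_3 = 7.
  12 = 1*7 + 5, so a_4 = 1.
  7 = 1*5 + 2, so a_5 = 1.
  5 = 2*2 + 1, so a_6 = 2.
  2 = 2*1 + 0, so a_7 = 2.
so x = [2; 2, 1, 7, 1, 1, 2, 2].
Convergents (p_i = a_i*p_{i-1} + p_{i-2}, q_i = a_i*q_{i-1} + q_{i-2} with p_{-2}=0, p_{-1}=1, q_{-2}=1, q_{-1}=0), until the denominator exceeds 79:
  i=0: a_0=2, p_0 = 2*1 + 0 = 2, q_0 = 2*0 + 1 = 1.
  i=1: a_1=2, p_1 = 2*2 + 1 = 5, q_1 = 2*1 + 0 = 2.
  i=2: a_2=1, p_2 = 1*5 + 2 = 7, q_2 = 1*2 + 1 = 3.
  i=3: a_3=7, p_3 = 7*7 + 5 = 54, q_3 = 7*3 + 2 = 23.
  i=4: a_4=1, p_4 = 1*54 + 7 = 61, q_4 = 1*23 + 3 = 26.
  i=5: a_5=1, p_5 = 1*61 + 54 = 115, q_5 = 1*26 + 23 = 49.
  i=6: a_6=2, p_6 = 2*115 + 61 = 291, q_6 = 2*49 + 26 = 124.
q_6 = 124 > 79, so the last convergent with denominator <= 79 is p_5/q_5 = 115/49.
The closest fraction with denominator <= 79 is either p_5/q_5 or the intermediate fraction (k*p_5 + p_4)/(k*q_5 + q_4) with the largest k >= 1 whose denominator stays <= 79; these approach x as k grows, and every other convergent or intermediate fraction in range is farther away.
Largest k: floor((79 - q_4)/q_5) = floor((79 - 26)/49) = 1.
That gives (1*115 + 61)/(1*49 + 26) = 176/75.
Compare the errors: |x - 115/49| = |697*49 - 115*297|/(297*49) = 2/14553, and |x - 176/75| = |697*75 - 176*297|/(297*75) = 3/22275.
Cross-multiplying, 3*14553 = 43659 < 44550 = 2*22275, so 3/22275 is smaller: the intermediate fraction 176/75 is closer to x than 115/49.

176/75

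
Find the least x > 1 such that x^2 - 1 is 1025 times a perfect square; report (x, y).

(x, y) = (2049, 64)

First expand sqrt(1025) as a continued fraction. With x_i = (sqrt(1025) + m_i)/d_i and (m_0, d_0) = (0, 1): a_0 = floor(sqrt(1025)) = 32, since 32^2 = 1024 <= 1025 < 1089 = 33^2.
Iterate m_{i+1} = d_i*a_i - m_i, d_{i+1} = (1025 - m_{i+1}^2)/d_i, a_{i+1} = floor((a_0 + m_{i+1})/d_{i+1}):
  m_1 = 1*32 - 0 = 32, d_1 = (1025 - 32^2)/1 = 1/1 = 1, a_1 = floor((32 + 32)/1) = 64.
  m_2 = 1*64 - 32 = 32, d_2 = (1025 - 32^2)/1 = 1/1 = 1: (m_2, d_2) = (m_1, d_1) = (32, 1), so from here the quotient a_1 repeats; the period length is 1.
So sqrt(1025) = [32; (64)] with period length k = 1.
k is odd, so (p_{k-1}, q_{k-1}) only solves x^2 - 1025y^2 = -1 and the fundamental solution of x^2 - 1025y^2 = 1 is (p_{2k-1}, q_{2k-1}) = (p_1, q_1); compute convergents through index 1, running through the period twice.
Convergents (p_i = a_i*p_{i-1} + p_{i-2}, q_i = a_i*q_{i-1} + q_{i-2} with p_{-2}=0, p_{-1}=1, q_{-2}=1, q_{-1}=0):
  i=0: a_0=32, p_0 = 32*1 + 0 = 32, q_0 = 32*0 + 1 = 1.
  i=1: a_1=64, p_1 = 64*32 + 1 = 2049, q_1 = 64*1 + 0 = 64.
Indeed p_0^2 - 1025*q_0^2 = 1024 - 1025 = -1, not +1.
Check: 2049^2 - 1025*64^2 = 4198401 - 4198400 = 1, so (x, y) = (2049, 64) solves the equation, and by the theorem it is the least positive solution.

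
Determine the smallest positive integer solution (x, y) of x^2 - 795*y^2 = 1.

(x, y) = (6626, 235)

First expand sqrt(795) as a continued fraction. With x_i = (sqrt(795) + m_i)/d_i and (m_0, d_0) = (0, 1): a_0 = floor(sqrt(795)) = 28, since 28^2 = 784 <= 795 < 841 = 29^2.
Iterate m_{i+1} = d_i*a_i - m_i, d_{i+1} = (795 - m_{i+1}^2)/d_i, a_{i+1} = floor((a_0 + m_{i+1})/d_{i+1}):
  m_1 = 1*28 - 0 = 28, d_1 = (795 - 28^2)/1 = 11/1 = 11, a_1 = floor((28 + 28)/11) = 5.
  m_2 = 11*5 - 28 = 27, d_2 = (795 - 27^2)/11 = 66/11 = 6, a_2 = floor((28 + 27)/6) = 9.
  m_3 = 6*9 - 27 = 27, d_3 = (795 - 27^2)/6 = 66/6 = 11, a_3 = floor((28 + 27)/11) = 5.
  m_4 = 11*5 - 27 = 28, d_4 = (795 - 28^2)/11 = 11/11 = 1, a_4 = floor((28 + 28)/1) = 56.
  m_5 = 1*56 - 28 = 28, d_5 = (795 - 28^2)/1 = 11/1 = 11: (m_5, d_5) = (m_1, d_1) = (28, 11), so from here the quotients repeat a_1, ..., a_4; the period length is 4.
So sqrt(795) = [28; (5, 9, 5, 56)] with period length k = 4.
k is even, so the fundamental solution of x^2 - 795y^2 = 1 is (p_{k-1}, q_{k-1}) = (p_3, q_3); compute convergents through index 3.
Convergents (p_i = a_i*p_{i-1} + p_{i-2}, q_i = a_i*q_{i-1} + q_{i-2} with p_{-2}=0, p_{-1}=1, q_{-2}=1, q_{-1}=0):
  i=0: a_0=28, p_0 = 28*1 + 0 = 28, q_0 = 28*0 + 1 = 1.
  i=1: a_1=5, p_1 = 5*28 + 1 = 141, q_1 = 5*1 + 0 = 5.
  i=2: a_2=9, p_2 = 9*141 + 28 = 1297, q_2 = 9*5 + 1 = 46.
  i=3: a_3=5, p_3 = 5*1297 + 141 = 6626, q_3 = 5*46 + 5 = 235.
Check: 6626^2 - 795*235^2 = 43903876 - 43903875 = 1, so (x, y) = (6626, 235) solves the equation, and by the theorem it is the least positive solution.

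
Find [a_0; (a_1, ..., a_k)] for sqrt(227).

Write x_i = (sqrt(227) + m_i)/d_i with (m_0, d_0) = (0, 1). a_0 = floor(sqrt(227)) = 15, since 15^2 = 225 <= 227 < 256 = 16^2.
Iterate m_{i+1} = d_i*a_i - m_i, d_{i+1} = (227 - m_{i+1}^2)/d_i, a_{i+1} = floor((a_0 + m_{i+1})/d_{i+1}):
  m_1 = 1*15 - 0 = 15, d_1 = (227 - 15^2)/1 = 2/1 = 2, a_1 = floor((15 + 15)/2) = 15.
  m_2 = 2*15 - 15 = 15, d_2 = (227 - 15^2)/2 = 2/2 = 1, a_2 = floor((15 + 15)/1) = 30.
  m_3 = 1*30 - 15 = 15, d_3 = (227 - 15^2)/1 = 2/1 = 2: (m_3, d_3) = (m_1, d_1) = (15, 2), so from here the quotients repeat a_1, a_2; the period length is 2.
Hence the expansion of sqrt(227) is a_0 = 15 followed by the repeating block 15, 30 (period 2).

[15; (15, 30)]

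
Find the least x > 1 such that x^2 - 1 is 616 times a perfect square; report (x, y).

First expand sqrt(616) as a continued fraction. With x_i = (sqrt(616) + m_i)/d_i and (m_0, d_0) = (0, 1): a_0 = floor(sqrt(616)) = 24, since 24^2 = 576 <= 616 < 625 = 25^2.
Iterate m_{i+1} = d_i*a_i - m_i, d_{i+1} = (616 - m_{i+1}^2)/d_i, a_{i+1} = floor((a_0 + m_{i+1})/d_{i+1}):
  m_1 = 1*24 - 0 = 24, d_1 = (616 - 24^2)/1 = 40/1 = 40, a_1 = floor((24 + 24)/40) = 1.
  m_2 = 40*1 - 24 = 16, d_2 = (616 - 16^2)/40 = 360/40 = 9, a_2 = floor((24 + 16)/9) = 4.
  m_3 = 9*4 - 16 = 20, d_3 = (616 - 20^2)/9 = 216/9 = 24, a_3 = floor((24 + 20)/24) = 1.
  m_4 = 24*1 - 20 = 4, d_4 = (616 - 4^2)/24 = 600/24 = 25, a_4 = floor((24 + 4)/25) = 1.
  m_5 = 25*1 - 4 = 21, d_5 = (616 - 21^2)/25 = 175/25 = 7, a_5 = floor((24 + 21)/7) = 6.
  m_6 = 7*6 - 21 = 21, d_6 = (616 - 21^2)/7 = 175/7 = 25, a_6 = floor((24 + 21)/25) = 1.
  m_7 = 25*1 - 21 = 4, d_7 = (616 - 4^2)/25 = 600/25 = 24, a_7 = floor((24 + 4)/24) = 1.
  m_8 = 24*1 - 4 = 20, d_8 = (616 - 20^2)/24 = 216/24 = 9, a_8 = floor((24 + 20)/9) = 4.
  m_9 = 9*4 - 20 = 16, d_9 = (616 - 16^2)/9 = 360/9 = 40, a_9 = floor((24 + 16)/40) = 1.
  m_10 = 40*1 - 16 = 24, d_10 = (616 - 24^2)/40 = 40/40 = 1, a_10 = floor((24 + 24)/1) = 48.
  m_11 = 1*48 - 24 = 24, d_11 = (616 - 24^2)/1 = 40/1 = 40: (m_11, d_11) = (m_1, d_1) = (24, 40), so from here the quotients repeat a_1, ..., a_10; the period length is 10.
So sqrt(616) = [24; (1, 4, 1, 1, 6, 1, 1, 4, 1, 48)] with period length k = 10.
k is even, so the fundamental solution of x^2 - 616y^2 = 1 is (p_{k-1}, q_{k-1}) = (p_9, q_9); compute convergents through index 9.
Convergents (p_i = a_i*p_{i-1} + p_{i-2}, q_i = a_i*q_{i-1} + q_{i-2} with p_{-2}=0, p_{-1}=1, q_{-2}=1, q_{-1}=0):
  i=0: a_0=24, p_0 = 24*1 + 0 = 24, q_0 = 24*0 + 1 = 1.
  i=1: a_1=1, p_1 = 1*24 + 1 = 25, q_1 = 1*1 + 0 = 1.
  i=2: a_2=4, p_2 = 4*25 + 24 = 124, q_2 = 4*1 + 1 = 5.
  i=3: a_3=1, p_3 = 1*124 + 25 = 149, q_3 = 1*5 + 1 = 6.
  i=4: a_4=1, p_4 = 1*149 + 124 = 273, q_4 = 1*6 + 5 = 11.
  i=5: a_5=6, p_5 = 6*273 + 149 = 1787, q_5 = 6*11 + 6 = 72.
  i=6: a_6=1, p_6 = 1*1787 + 273 = 2060, q_6 = 1*72 + 11 = 83.
  i=7: a_7=1, p_7 = 1*2060 + 1787 = 3847, q_7 = 1*83 + 72 = 155.
  i=8: a_8=4, p_8 = 4*3847 + 2060 = 17448, q_8 = 4*155 + 83 = 703.
  i=9: a_9=1, p_9 = 1*17448 + 3847 = 21295, q_9 = 1*703 + 155 = 858.
Check: 21295^2 - 616*858^2 = 453477025 - 453477024 = 1, so (x, y) = (21295, 858) solves the equation, and by the theorem it is the least positive solution.

(x, y) = (21295, 858)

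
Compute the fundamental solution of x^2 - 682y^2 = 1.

First expand sqrt(682) as a continued fraction. With x_i = (sqrt(682) + m_i)/d_i and (m_0, d_0) = (0, 1): a_0 = floor(sqrt(682)) = 26, since 26^2 = 676 <= 682 < 729 = 27^2.
Iterate m_{i+1} = d_i*a_i - m_i, d_{i+1} = (682 - m_{i+1}^2)/d_i, a_{i+1} = floor((a_0 + m_{i+1})/d_{i+1}):
  m_1 = 1*26 - 0 = 26, d_1 = (682 - 26^2)/1 = 6/1 = 6, a_1 = floor((26 + 26)/6) = 8.
  m_2 = 6*8 - 26 = 22, d_2 = (682 - 22^2)/6 = 198/6 = 33, a_2 = floor((26 + 22)/33) = 1.
  m_3 = 33*1 - 22 = 11, d_3 = (682 - 11^2)/33 = 561/33 = 17, a_3 = floor((26 + 11)/17) = 2.
  m_4 = 17*2 - 11 = 23, d_4 = (682 - 23^2)/17 = 153/17 = 9, a_4 = floor((26 + 23)/9) = 5.
  m_5 = 9*5 - 23 = 22, d_5 = (682 - 22^2)/9 = 198/9 = 22, a_5 = floor((26 + 22)/22) = 2.
  m_6 = 22*2 - 22 = 22, d_6 = (682 - 22^2)/22 = 198/22 = 9, a_6 = floor((26 + 22)/9) = 5.
  m_7 = 9*5 - 22 = 23, d_7 = (682 - 23^2)/9 = 153/9 = 17, a_7 = floor((26 + 23)/17) = 2.
  m_8 = 17*2 - 23 = 11, d_8 = (682 - 11^2)/17 = 561/17 = 33, a_8 = floor((26 + 11)/33) = 1.
  m_9 = 33*1 - 11 = 22, d_9 = (682 - 22^2)/33 = 198/33 = 6, a_9 = floor((26 + 22)/6) = 8.
  m_10 = 6*8 - 22 = 26, d_10 = (682 - 26^2)/6 = 6/6 = 1, a_10 = floor((26 + 26)/1) = 52.
  m_11 = 1*52 - 26 = 26, d_11 = (682 - 26^2)/1 = 6/1 = 6: (m_11, d_11) = (m_1, d_1) = (26, 6), so from here the quotients repeat a_1, ..., a_10; the period length is 10.
So sqrt(682) = [26; (8, 1, 2, 5, 2, 5, 2, 1, 8, 52)] with period length k = 10.
k is even, so the fundamental solution of x^2 - 682y^2 = 1 is (p_{k-1}, q_{k-1}) = (p_9, q_9); compute convergents through index 9.
Convergents (p_i = a_i*p_{i-1} + p_{i-2}, q_i = a_i*q_{i-1} + q_{i-2} with p_{-2}=0, p_{-1}=1, q_{-2}=1, q_{-1}=0):
  i=0: a_0=26, p_0 = 26*1 + 0 = 26, q_0 = 26*0 + 1 = 1.
  i=1: a_1=8, p_1 = 8*26 + 1 = 209, q_1 = 8*1 + 0 = 8.
  i=2: a_2=1, p_2 = 1*209 + 26 = 235, q_2 = 1*8 + 1 = 9.
  i=3: a_3=2, p_3 = 2*235 + 209 = 679, q_3 = 2*9 + 8 = 26.
  i=4: a_4=5, p_4 = 5*679 + 235 = 3630, q_4 = 5*26 + 9 = 139.
  i=5: a_5=2, p_5 = 2*3630 + 679 = 7939, q_5 = 2*139 + 26 = 304.
  i=6: a_6=5, p_6 = 5*7939 + 3630 = 43325, q_6 = 5*304 + 139 = 1659.
  i=7: a_7=2, p_7 = 2*43325 + 7939 = 94589, q_7 = 2*1659 + 304 = 3622.
  i=8: a_8=1, p_8 = 1*94589 + 43325 = 137914, q_8 = 1*3622 + 1659 = 5281.
  i=9: a_9=8, p_9 = 8*137914 + 94589 = 1197901, q_9 = 8*5281 + 3622 = 45870.
Check: 1197901^2 - 682*45870^2 = 1434966805801 - 1434966805800 = 1, so (x, y) = (1197901, 45870) solves the equation, and by the theorem it is the least positive solution.

(x, y) = (1197901, 45870)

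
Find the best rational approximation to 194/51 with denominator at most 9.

19/5

Expand x = 194/51 as a continued fraction with the Euclidean algorithm:
  194 = 3*51 + 41, so a_0 = 3.
  51 = 1*41 + 10, so a_1 = 1.
  41 = 4*10 + 1, so a_2 = 4.
  10 = 10*1 + 0, so a_3 = 10.
so x = [3; 1, 4, 10].
Convergents (p_i = a_i*p_{i-1} + p_{i-2}, q_i = a_i*q_{i-1} + q_{i-2} with p_{-2}=0, p_{-1}=1, q_{-2}=1, q_{-1}=0), until the denominator exceeds 9:
  i=0: a_0=3, p_0 = 3*1 + 0 = 3, q_0 = 3*0 + 1 = 1.
  i=1: a_1=1, p_1 = 1*3 + 1 = 4, q_1 = 1*1 + 0 = 1.
  i=2: a_2=4, p_2 = 4*4 + 3 = 19, q_2 = 4*1 + 1 = 5.
  i=3: a_3=10, p_3 = 10*19 + 4 = 194, q_3 = 10*5 + 1 = 51.
q_3 = 51 > 9, so the last convergent with denominator <= 9 is p_2/q_2 = 19/5.
The closest fraction with denominator <= 9 is either p_2/q_2 or the intermediate fraction (k*p_2 + p_1)/(k*q_2 + q_1) with the largest k >= 1 whose denominator stays <= 9; these approach x as k grows, and every other convergent or intermediate fraction in range is farther away.
Largest k: floor((9 - q_1)/q_2) = floor((9 - 1)/5) = 1.
That gives (1*19 + 4)/(1*5 + 1) = 23/6.
Compare the errors: |x - 19/5| = |194*5 - 19*51|/(51*5) = 1/255, and |x - 23/6| = |194*6 - 23*51|/(51*6) = 9/306.
Cross-multiplying, 1*306 = 306 < 2295 = 9*255, so 1/255 is smaller: the convergent 19/5 is closer to x than 23/6.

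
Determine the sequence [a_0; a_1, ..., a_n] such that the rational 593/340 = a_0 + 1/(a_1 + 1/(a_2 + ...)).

Run the Euclidean algorithm on 593 and 340; the successive quotients are the partial quotients a_0, a_1, ... (each step inverts the fractional part left over by the previous one):
  593 = 1*340 + 253, so a_0 = 1.
  340 = 1*253 + 87, so a_1 = 1.
  253 = 2*87 + 79, so a_2 = 2.
  87 = 1*79 + 8, so a_3 = 1.
  79 = 9*8 + 7, so a_4 = 9.
  8 = 1*7 + 1, so a_5 = 1.
  7 = 7*1 + 0, so a_6 = 7.
The remainder reaches 0 after 7 divisions, so the expansion has 7 partial quotients, read off in order.

[1; 1, 2, 1, 9, 1, 7]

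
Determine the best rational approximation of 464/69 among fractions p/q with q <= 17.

Expand x = 464/69 as a continued fraction with the Euclidean algorithm:
  464 = 6*69 + 50, so a_0 = 6.
  69 = 1*50 + 19, so a_1 = 1.
  50 = 2*19 + 12, so a_2 = 2.
  19 = 1*12 + 7, so a_3 = 1.
  12 = 1*7 + 5, so a_4 = 1.
  7 = 1*5 + 2, so a_5 = 1.
  5 = 2*2 + 1, so a_6 = 2.
  2 = 2*1 + 0, so a_7 = 2.
so x = [6; 1, 2, 1, 1, 1, 2, 2].
Convergents (p_i = a_i*p_{i-1} + p_{i-2}, q_i = a_i*q_{i-1} + q_{i-2} with p_{-2}=0, p_{-1}=1, q_{-2}=1, q_{-1}=0), until the denominator exceeds 17:
  i=0: a_0=6, p_0 = 6*1 + 0 = 6, q_0 = 6*0 + 1 = 1.
  i=1: a_1=1, p_1 = 1*6 + 1 = 7, q_1 = 1*1 + 0 = 1.
  i=2: a_2=2, p_2 = 2*7 + 6 = 20, q_2 = 2*1 + 1 = 3.
  i=3: a_3=1, p_3 = 1*20 + 7 = 27, q_3 = 1*3 + 1 = 4.
  i=4: a_4=1, p_4 = 1*27 + 20 = 47, q_4 = 1*4 + 3 = 7.
  i=5: a_5=1, p_5 = 1*47 + 27 = 74, q_5 = 1*7 + 4 = 11.
  i=6: a_6=2, p_6 = 2*74 + 47 = 195, q_6 = 2*11 + 7 = 29.
q_6 = 29 > 17, so the last convergent with denominator <= 17 is p_5/q_5 = 74/11.
The closest fraction with denominator <= 17 is either p_5/q_5 or the intermediate fraction (k*p_5 + p_4)/(k*q_5 + q_4) with the largest k >= 1 whose denominator stays <= 17; these approach x as k grows, and every other convergent or intermediate fraction in range is farther away.
Largest k: floor((17 - q_4)/q_5) = floor((17 - 7)/11) = 0.
Since k = 0, no intermediate fraction beyond p_5/q_5 has denominator <= 17, so the convergent 74/11 is the closest (its error is |464*11 - 74*69|/(69*11) = 2/759).

74/11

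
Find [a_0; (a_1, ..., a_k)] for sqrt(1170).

Write x_i = (sqrt(1170) + m_i)/d_i with (m_0, d_0) = (0, 1). a_0 = floor(sqrt(1170)) = 34, since 34^2 = 1156 <= 1170 < 1225 = 35^2.
Iterate m_{i+1} = d_i*a_i - m_i, d_{i+1} = (1170 - m_{i+1}^2)/d_i, a_{i+1} = floor((a_0 + m_{i+1})/d_{i+1}):
  m_1 = 1*34 - 0 = 34, d_1 = (1170 - 34^2)/1 = 14/1 = 14, a_1 = floor((34 + 34)/14) = 4.
  m_2 = 14*4 - 34 = 22, d_2 = (1170 - 22^2)/14 = 686/14 = 49, a_2 = floor((34 + 22)/49) = 1.
  m_3 = 49*1 - 22 = 27, d_3 = (1170 - 27^2)/49 = 441/49 = 9, a_3 = floor((34 + 27)/9) = 6.
  m_4 = 9*6 - 27 = 27, d_4 = (1170 - 27^2)/9 = 441/9 = 49, a_4 = floor((34 + 27)/49) = 1.
  m_5 = 49*1 - 27 = 22, d_5 = (1170 - 22^2)/49 = 686/49 = 14, a_5 = floor((34 + 22)/14) = 4.
  m_6 = 14*4 - 22 = 34, d_6 = (1170 - 34^2)/14 = 14/14 = 1, a_6 = floor((34 + 34)/1) = 68.
  m_7 = 1*68 - 34 = 34, d_7 = (1170 - 34^2)/1 = 14/1 = 14: (m_7, d_7) = (m_1, d_1) = (34, 14), so from here the quotients repeat a_1, ..., a_6; the period length is 6.
Hence the expansion of sqrt(1170) is a_0 = 34 followed by the repeating block 4, 1, 6, 1, 4, 68 (period 6).

[34; (4, 1, 6, 1, 4, 68)]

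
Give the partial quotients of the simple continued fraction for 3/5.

Run the Euclidean algorithm on 3 and 5; the successive quotients are the partial quotients a_0, a_1, ... (each step inverts the fractional part left over by the previous one):
  3 = 0*5 + 3, so a_0 = 0.
  5 = 1*3 + 2, so a_1 = 1.
  3 = 1*2 + 1, so a_2 = 1.
  2 = 2*1 + 0, so a_3 = 2.
The remainder reaches 0 after 4 divisions, so the expansion has 4 partial quotients, read off in order.

[0; 1, 1, 2]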